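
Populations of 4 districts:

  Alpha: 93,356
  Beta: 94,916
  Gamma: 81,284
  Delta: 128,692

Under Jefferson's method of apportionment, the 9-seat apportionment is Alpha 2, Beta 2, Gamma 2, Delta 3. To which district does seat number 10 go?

Priority for the next seat is population ÷ (current seats + 1).
Priorities: Alpha 31118.667, Beta 31638.667, Gamma 27094.667, Delta 32173.000.
Highest priority: Delta.

Delta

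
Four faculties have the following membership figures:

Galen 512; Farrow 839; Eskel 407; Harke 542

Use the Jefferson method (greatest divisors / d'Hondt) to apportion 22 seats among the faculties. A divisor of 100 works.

With modified divisor 100: modified quotas Galen 5.120, Farrow 8.390, Eskel 4.070, Harke 5.420.
Rounding down: Galen 5, Farrow 8, Eskel 4, Harke 5 (total 22).

Galen: 5, Farrow: 8, Eskel: 4, Harke: 5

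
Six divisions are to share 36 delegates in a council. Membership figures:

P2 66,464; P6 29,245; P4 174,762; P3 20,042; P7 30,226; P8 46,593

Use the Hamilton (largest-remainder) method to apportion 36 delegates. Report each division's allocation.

P2 6, P6 3, P4 17, P3 2, P7 3, P8 5

The standard divisor is 367332/36 ≈ 10203.667.
Standard quotas: P2 6.5137, P6 2.8661, P4 17.1274, P3 1.9642, P7 2.9623, P8 4.5663.
Lower quotas: P2 6, P6 2, P4 17, P3 1, P7 2, P8 4 (sum 32, leaving 4 seats).
Remainders in descending order: P3 0.9642, P7 0.9623, P6 0.8661, P8 0.5663, P2 0.5137, P4 0.1274.
The surplus seats go to P3, P7, P6, P8.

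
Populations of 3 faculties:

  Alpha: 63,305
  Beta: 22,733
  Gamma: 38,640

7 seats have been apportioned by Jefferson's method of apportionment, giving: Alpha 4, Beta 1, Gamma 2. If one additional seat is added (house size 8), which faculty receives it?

Priority for the next seat is population ÷ (current seats + 1).
Priorities: Alpha 12661.000, Beta 11366.500, Gamma 12880.000.
Highest priority: Gamma.

Gamma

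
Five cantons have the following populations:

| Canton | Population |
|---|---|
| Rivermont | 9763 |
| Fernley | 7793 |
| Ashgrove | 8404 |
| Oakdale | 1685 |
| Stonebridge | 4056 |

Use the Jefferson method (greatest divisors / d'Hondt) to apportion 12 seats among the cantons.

Standard divisor 31701/12 ≈ 2641.75; standard quotas: Rivermont 3.696, Fernley 2.950, Ashgrove 3.181, Oakdale 0.638, Stonebridge 1.535.
Rounding down gives 3, 2, 3, 0, 1 = 9 seats, so the divisor must be adjusted.
With modified divisor 2060: modified quotas Rivermont 4.739, Fernley 3.783, Ashgrove 4.080, Oakdale 0.818, Stonebridge 1.969.
Rounding down: Rivermont 4, Fernley 3, Ashgrove 4, Oakdale 0, Stonebridge 1 (total 12).

Rivermont=4, Fernley=3, Ashgrove=4, Oakdale=0, Stonebridge=1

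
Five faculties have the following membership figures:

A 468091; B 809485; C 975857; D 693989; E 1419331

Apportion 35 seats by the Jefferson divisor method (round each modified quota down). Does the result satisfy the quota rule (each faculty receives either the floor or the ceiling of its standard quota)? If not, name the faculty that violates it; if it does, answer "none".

Standard quotas: A 3.752, B 6.488, C 7.822, D 5.562, E 11.376.
Jefferson allocation: A 4, B 6, C 8, D 5, E 12.
Every allocation lies between the lower and upper quota.

none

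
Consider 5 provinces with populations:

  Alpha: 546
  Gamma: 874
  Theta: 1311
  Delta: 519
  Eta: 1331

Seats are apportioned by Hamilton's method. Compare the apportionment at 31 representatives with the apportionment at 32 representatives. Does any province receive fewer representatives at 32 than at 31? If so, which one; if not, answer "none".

none

At 31 seats: Alpha 4, Gamma 6, Theta 9, Delta 3, Eta 9.
At 32 seats: Alpha 4, Gamma 6, Theta 9, Delta 4, Eta 9.
No province's allocation decreased.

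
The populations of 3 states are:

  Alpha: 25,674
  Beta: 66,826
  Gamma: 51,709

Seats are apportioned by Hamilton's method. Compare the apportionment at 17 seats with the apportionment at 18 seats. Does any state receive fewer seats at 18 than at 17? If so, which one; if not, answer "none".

At 17 seats: Alpha 3, Beta 8, Gamma 6.
At 18 seats: Alpha 3, Beta 8, Gamma 7.
No state's allocation decreased.

none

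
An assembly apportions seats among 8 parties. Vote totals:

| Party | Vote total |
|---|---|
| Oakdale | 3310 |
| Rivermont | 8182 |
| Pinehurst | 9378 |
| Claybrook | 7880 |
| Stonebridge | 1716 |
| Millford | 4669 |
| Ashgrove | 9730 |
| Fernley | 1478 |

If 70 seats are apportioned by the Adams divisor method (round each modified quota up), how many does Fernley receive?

Standard divisor 46343/70 ≈ 662.043; standard quotas: Oakdale 5.000, Rivermont 12.359, Pinehurst 14.165, Claybrook 11.903, Stonebridge 2.592, Millford 7.052, Ashgrove 14.697, Fernley 2.232.
Rounding up gives 5, 13, 15, 12, 3, 8, 15, 3 = 74 seats, so the divisor must be adjusted.
With modified divisor 700: modified quotas Oakdale 4.729, Rivermont 11.689, Pinehurst 13.397, Claybrook 11.257, Stonebridge 2.451, Millford 6.670, Ashgrove 13.900, Fernley 2.111.
Rounding up: Oakdale 5, Rivermont 12, Pinehurst 14, Claybrook 12, Stonebridge 3, Millford 7, Ashgrove 14, Fernley 3 (total 70).
Fernley receives 3.

3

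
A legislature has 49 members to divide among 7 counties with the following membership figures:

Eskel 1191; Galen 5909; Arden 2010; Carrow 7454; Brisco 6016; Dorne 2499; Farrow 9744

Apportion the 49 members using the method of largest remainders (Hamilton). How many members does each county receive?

Standard divisor: 34823 ÷ 49 ≈ 710.673.
Standard quotas: Eskel 1.6759, Galen 8.3146, Arden 2.8283, Carrow 10.4886, Brisco 8.4652, Dorne 3.5164, Farrow 13.7109.
Lower quotas: Eskel 1, Galen 8, Arden 2, Carrow 10, Brisco 8, Dorne 3, Farrow 13 (sum 45, leaving 4 seats).
Remainders in descending order: Arden 0.8283, Farrow 0.7109, Eskel 0.6759, Dorne 0.5164, Carrow 0.4886, Brisco 0.4652, Galen 0.3146.
Largest remainders: Arden, Farrow, Eskel, Dorne receive the extra seats.

Eskel 2, Galen 8, Arden 3, Carrow 10, Brisco 8, Dorne 4, Farrow 14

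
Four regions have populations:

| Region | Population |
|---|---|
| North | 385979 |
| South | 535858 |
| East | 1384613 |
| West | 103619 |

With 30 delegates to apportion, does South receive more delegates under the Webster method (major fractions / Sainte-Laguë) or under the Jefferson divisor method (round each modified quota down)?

Webster: North 5, South 7, East 17, West 1.
Jefferson: North 5, South 6, East 18, West 1.
South gets 7 under Webster and 6 under Jefferson.

Webster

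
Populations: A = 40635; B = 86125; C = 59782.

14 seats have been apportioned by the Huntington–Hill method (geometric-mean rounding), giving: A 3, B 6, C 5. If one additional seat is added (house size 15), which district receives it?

B

Priority for the next seat is population ÷ (√(s·(s+1))).
Priorities: A 11730.314, B 13289.376, C 10914.650.
Highest priority: B.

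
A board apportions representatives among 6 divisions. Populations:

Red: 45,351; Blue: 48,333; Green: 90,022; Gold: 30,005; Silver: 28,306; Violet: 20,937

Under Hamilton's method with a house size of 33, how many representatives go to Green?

Standard divisor: 262954 ÷ 33 ≈ 7968.303.
Standard quotas: Red 5.6914, Blue 6.0657, Green 11.2975, Gold 3.7655, Silver 3.5523, Violet 2.6275.
Lower quotas: Red 5, Blue 6, Green 11, Gold 3, Silver 3, Violet 2 (sum 30, leaving 3 seats).
Remainders in descending order: Gold 0.7655, Red 0.6914, Violet 0.6275, Silver 0.5523, Green 0.2975, Blue 0.0657.
Largest remainders: Gold, Red, Violet receive the extra seats.
Green receives 11.

11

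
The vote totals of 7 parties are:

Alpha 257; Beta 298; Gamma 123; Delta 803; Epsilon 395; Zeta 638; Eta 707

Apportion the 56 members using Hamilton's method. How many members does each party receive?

Alpha 5, Beta 5, Gamma 2, Delta 14, Epsilon 7, Zeta 11, Eta 12

Standard divisor: 3221 ÷ 56 ≈ 57.518.
Standard quotas: Alpha 4.468, Beta 5.181, Gamma 2.138, Delta 13.961, Epsilon 6.867, Zeta 11.092, Eta 12.292.
Lower quotas: Alpha 4, Beta 5, Gamma 2, Delta 13, Epsilon 6, Zeta 11, Eta 12 (sum 53, leaving 3 seats).
Remainders in descending order: Delta 0.961, Epsilon 0.867, Alpha 0.468, Eta 0.292, Beta 0.181, Gamma 0.138, Zeta 0.092.
Largest remainders: Delta, Epsilon, Alpha receive the extra seats.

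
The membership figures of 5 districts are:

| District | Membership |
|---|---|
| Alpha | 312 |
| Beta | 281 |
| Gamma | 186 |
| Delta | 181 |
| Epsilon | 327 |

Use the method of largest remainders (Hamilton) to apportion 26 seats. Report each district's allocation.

The standard divisor is 1287/26 ≈ 49.5.
Standard quotas: Alpha 6.303, Beta 5.677, Gamma 3.758, Delta 3.657, Epsilon 6.606.
Lower quotas: Alpha 6, Beta 5, Gamma 3, Delta 3, Epsilon 6 (sum 23, leaving 3 seats).
Remainders in descending order: Gamma 0.758, Beta 0.677, Delta 0.657, Epsilon 0.606, Alpha 0.303.
The surplus seats go to Gamma, Beta, Delta.

Alpha: 6, Beta: 6, Gamma: 4, Delta: 4, Epsilon: 6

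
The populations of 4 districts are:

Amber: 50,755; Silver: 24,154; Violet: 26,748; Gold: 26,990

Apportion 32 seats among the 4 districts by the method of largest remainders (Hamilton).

Amber=12; Silver=6; Violet=7; Gold=7

Total 128647; standard divisor 128647/32 ≈ 4020.219.
Standard quotas: Amber 12.6249, Silver 6.0081, Violet 6.6534, Gold 6.7136.
Lower quotas: Amber 12, Silver 6, Violet 6, Gold 6 (sum 30, leaving 2 seats).
Remainders in descending order: Gold 0.7136, Violet 0.6534, Amber 0.6249, Silver 0.0081.
The surplus seats go to Gold, Violet.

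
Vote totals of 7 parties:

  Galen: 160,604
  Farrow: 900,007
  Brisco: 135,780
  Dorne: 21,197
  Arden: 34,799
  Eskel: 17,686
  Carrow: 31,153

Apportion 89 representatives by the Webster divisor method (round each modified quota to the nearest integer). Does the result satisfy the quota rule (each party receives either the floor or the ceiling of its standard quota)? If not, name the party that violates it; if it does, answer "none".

Standard quotas: Galen 10.985, Farrow 61.558, Brisco 9.287, Dorne 1.450, Arden 2.380, Eskel 1.210, Carrow 2.131.
Webster allocation: Galen 11, Farrow 63, Brisco 9, Dorne 1, Arden 2, Eskel 1, Carrow 2.
Farrow has quota 61.558 (lower 61, upper 62) but receives 63 — outside the quota interval.

Farrow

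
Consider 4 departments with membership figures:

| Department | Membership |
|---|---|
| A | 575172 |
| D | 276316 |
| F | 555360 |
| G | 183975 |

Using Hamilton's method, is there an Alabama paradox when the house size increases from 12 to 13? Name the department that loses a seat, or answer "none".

At 12 seats: A 4, D 2, F 4, G 2.
At 13 seats: A 5, D 2, F 5, G 1.
G drops from 2 to 1.

G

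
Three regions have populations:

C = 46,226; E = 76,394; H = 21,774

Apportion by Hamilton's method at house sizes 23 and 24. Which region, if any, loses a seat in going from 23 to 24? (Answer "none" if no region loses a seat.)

At 23 seats: C 7, E 12, H 4.
At 24 seats: C 8, E 13, H 3.
H drops from 4 to 3.

H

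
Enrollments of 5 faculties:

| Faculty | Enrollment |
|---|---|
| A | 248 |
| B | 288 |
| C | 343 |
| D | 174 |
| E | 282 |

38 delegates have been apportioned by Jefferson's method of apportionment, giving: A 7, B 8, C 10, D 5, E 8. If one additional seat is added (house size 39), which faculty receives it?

B

Priority for the next seat is population ÷ (current seats + 1).
Priorities: A 31.000, B 32.000, C 31.182, D 29.000, E 31.333.
Highest priority: B.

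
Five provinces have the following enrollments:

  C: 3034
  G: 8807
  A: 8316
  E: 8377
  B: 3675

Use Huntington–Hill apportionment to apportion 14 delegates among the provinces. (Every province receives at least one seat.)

With divisor 2409: modified quotas C 1.259, G 3.656, A 3.452, E 3.477, B 1.526.
Geometric-mean thresholds: C √(1·2)=1.414, G √(3·4)=3.464, A √(3·4)=3.464, E √(3·4)=3.464, B √(1·2)=1.414.
Each quota rounded against its threshold gives C 1, G 4, A 3, E 4, B 2 (total 14).

C 1; G 4; A 3; E 4; B 2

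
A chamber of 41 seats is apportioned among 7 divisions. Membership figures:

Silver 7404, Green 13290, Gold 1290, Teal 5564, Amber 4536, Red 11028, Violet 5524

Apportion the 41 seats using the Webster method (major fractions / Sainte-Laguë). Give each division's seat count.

Standard divisor 48636/41 ≈ 1186.244; standard quotas: Silver 6.242, Green 11.203, Gold 1.087, Teal 4.690, Amber 3.824, Red 9.297, Violet 4.657.
Rounding to the nearest integer gives Silver 6, Green 11, Gold 1, Teal 5, Amber 4, Red 9, Violet 5 — total 41, matching the house size, so no adjustment is needed.

Silver: 6; Green: 11; Gold: 1; Teal: 5; Amber: 4; Red: 9; Violet: 5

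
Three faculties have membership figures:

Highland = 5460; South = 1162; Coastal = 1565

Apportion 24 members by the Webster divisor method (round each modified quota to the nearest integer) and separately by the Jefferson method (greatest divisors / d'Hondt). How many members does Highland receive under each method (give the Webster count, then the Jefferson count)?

Webster: Highland 16, South 3, Coastal 5.
Jefferson: Highland 17, South 3, Coastal 4.
Highland gets 16 under Webster and 17 under Jefferson.

16 and 17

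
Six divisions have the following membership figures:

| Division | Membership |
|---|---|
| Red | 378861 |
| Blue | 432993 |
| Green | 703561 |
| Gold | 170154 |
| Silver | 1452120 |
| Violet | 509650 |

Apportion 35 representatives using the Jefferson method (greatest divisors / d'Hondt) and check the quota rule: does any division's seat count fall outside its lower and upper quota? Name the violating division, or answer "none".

Standard quotas: Red 3.636, Blue 4.155, Green 6.751, Gold 1.633, Silver 13.935, Violet 4.891.
Jefferson allocation: Red 3, Blue 4, Green 7, Gold 1, Silver 15, Violet 5.
Silver has quota 13.935 (lower 13, upper 14) but receives 15 — outside the quota interval.

Silver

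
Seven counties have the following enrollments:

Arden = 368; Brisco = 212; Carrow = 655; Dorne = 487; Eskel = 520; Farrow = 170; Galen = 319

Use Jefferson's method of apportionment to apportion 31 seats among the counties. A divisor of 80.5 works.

Arden 4; Brisco 2; Carrow 8; Dorne 6; Eskel 6; Farrow 2; Galen 3

With modified divisor 80.5: modified quotas Arden 4.571, Brisco 2.634, Carrow 8.137, Dorne 6.050, Eskel 6.460, Farrow 2.112, Galen 3.963.
Rounding down: Arden 4, Brisco 2, Carrow 8, Dorne 6, Eskel 6, Farrow 2, Galen 3 (total 31).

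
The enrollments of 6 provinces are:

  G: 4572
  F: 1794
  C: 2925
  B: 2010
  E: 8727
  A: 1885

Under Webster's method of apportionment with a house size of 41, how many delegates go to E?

16

Standard divisor 21913/41 ≈ 534.463; standard quotas: G 8.554, F 3.357, C 5.473, B 3.761, E 16.329, A 3.527.
Rounding to the nearest integer gives G 9, F 3, C 5, B 4, E 16, A 4 — total 41, matching the house size, so no adjustment is needed.
E receives 16.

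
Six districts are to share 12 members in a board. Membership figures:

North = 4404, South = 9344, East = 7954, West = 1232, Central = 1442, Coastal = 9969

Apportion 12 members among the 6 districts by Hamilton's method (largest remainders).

The standard divisor is 34345/12 ≈ 2862.083.
Standard quotas: North 1.5387, South 3.2648, East 2.7791, West 0.4305, Central 0.5038, Coastal 3.4831.
Lower quotas: North 1, South 3, East 2, West 0, Central 0, Coastal 3 (sum 9, leaving 3 seats).
Remainders in descending order: East 0.7791, North 0.5387, Central 0.5038, Coastal 0.4831, West 0.4305, South 0.2648.
Largest remainders: East, North, Central receive the extra seats.

North=2, South=3, East=3, West=0, Central=1, Coastal=3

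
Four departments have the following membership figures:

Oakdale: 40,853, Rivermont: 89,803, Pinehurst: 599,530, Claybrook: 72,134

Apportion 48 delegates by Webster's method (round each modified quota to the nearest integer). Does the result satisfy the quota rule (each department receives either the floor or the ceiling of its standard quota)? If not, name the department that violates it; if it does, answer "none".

Standard quotas: Oakdale 2.444, Rivermont 5.373, Pinehurst 35.868, Claybrook 4.316.
Webster allocation: Oakdale 2, Rivermont 5, Pinehurst 37, Claybrook 4.
Pinehurst has quota 35.868 (lower 35, upper 36) but receives 37 — outside the quota interval.

Pinehurst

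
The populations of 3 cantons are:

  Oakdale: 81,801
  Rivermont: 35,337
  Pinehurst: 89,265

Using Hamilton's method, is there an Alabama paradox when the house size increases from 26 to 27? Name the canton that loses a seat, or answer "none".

At 26 seats: Oakdale 10, Rivermont 5, Pinehurst 11.
At 27 seats: Oakdale 11, Rivermont 4, Pinehurst 12.
Rivermont drops from 5 to 4.

Rivermont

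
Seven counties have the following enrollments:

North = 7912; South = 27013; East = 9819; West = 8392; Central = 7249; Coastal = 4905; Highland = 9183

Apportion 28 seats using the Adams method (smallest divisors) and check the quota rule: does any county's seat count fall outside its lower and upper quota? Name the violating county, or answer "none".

South

Standard quotas: North 2.975, South 10.156, East 3.692, West 3.155, Central 2.725, Coastal 1.844, Highland 3.453.
Adams allocation: North 3, South 9, East 4, West 3, Central 3, Coastal 2, Highland 4.
South has quota 10.156 (lower 10, upper 11) but receives 9 — outside the quota interval.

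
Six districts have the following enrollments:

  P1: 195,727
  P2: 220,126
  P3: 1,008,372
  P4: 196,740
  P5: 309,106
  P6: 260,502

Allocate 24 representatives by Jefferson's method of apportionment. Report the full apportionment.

Standard divisor 2190573/24 ≈ 91273.875; standard quotas: P1 2.144, P2 2.412, P3 11.048, P4 2.155, P5 3.387, P6 2.854.
Rounding down gives 2, 2, 11, 2, 3, 2 = 22 seats, so the divisor must be adjusted.
With modified divisor 80800: modified quotas P1 2.422, P2 2.724, P3 12.480, P4 2.435, P5 3.826, P6 3.224.
Rounding down: P1 2, P2 2, P3 12, P4 2, P5 3, P6 3 (total 24).

P1 2, P2 2, P3 12, P4 2, P5 3, P6 3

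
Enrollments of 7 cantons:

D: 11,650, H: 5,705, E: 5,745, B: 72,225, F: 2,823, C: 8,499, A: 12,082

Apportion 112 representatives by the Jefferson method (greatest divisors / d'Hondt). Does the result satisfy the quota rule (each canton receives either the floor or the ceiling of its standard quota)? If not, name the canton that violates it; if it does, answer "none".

B

Standard quotas: D 10.990, H 5.382, E 5.419, B 68.132, F 2.663, C 8.017, A 11.397.
Jefferson allocation: D 11, H 5, E 5, B 70, F 2, C 8, A 11.
B has quota 68.132 (lower 68, upper 69) but receives 70 — outside the quota interval.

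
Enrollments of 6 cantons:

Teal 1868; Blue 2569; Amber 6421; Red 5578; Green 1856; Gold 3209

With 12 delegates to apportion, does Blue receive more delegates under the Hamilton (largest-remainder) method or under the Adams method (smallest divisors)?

Hamilton: Teal 1, Blue 1, Amber 4, Red 3, Green 1, Gold 2.
Adams: Teal 1, Blue 2, Amber 3, Red 3, Green 1, Gold 2.
Blue gets 1 under Hamilton and 2 under Adams.

Adams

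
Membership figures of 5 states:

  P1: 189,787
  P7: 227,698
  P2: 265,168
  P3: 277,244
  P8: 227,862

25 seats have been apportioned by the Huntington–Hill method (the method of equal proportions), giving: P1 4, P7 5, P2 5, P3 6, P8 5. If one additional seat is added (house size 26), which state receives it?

Priority for the next seat is population ÷ (√(s·(s+1))).
Priorities: P1 42437.663, P7 41571.777, P2 48412.832, P3 42779.678, P8 41601.719.
Highest priority: P2.

P2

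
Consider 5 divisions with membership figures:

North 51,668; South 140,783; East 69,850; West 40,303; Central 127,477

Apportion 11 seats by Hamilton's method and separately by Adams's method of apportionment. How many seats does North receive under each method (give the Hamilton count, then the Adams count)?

1 and 2

Hamilton: North 1, South 4, East 2, West 1, Central 3.
Adams: North 2, South 3, East 2, West 1, Central 3.
North gets 1 under Hamilton and 2 under Adams.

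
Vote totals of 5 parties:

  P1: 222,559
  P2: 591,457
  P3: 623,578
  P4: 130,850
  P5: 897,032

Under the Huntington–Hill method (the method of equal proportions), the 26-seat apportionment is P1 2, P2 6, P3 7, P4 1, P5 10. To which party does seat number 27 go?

Priority for the next seat is population ÷ (√(s·(s+1))).
Priorities: P1 90859.331, P2 91263.796, P3 83329.115, P4 92524.922, P5 85528.645.
Highest priority: P4.

P4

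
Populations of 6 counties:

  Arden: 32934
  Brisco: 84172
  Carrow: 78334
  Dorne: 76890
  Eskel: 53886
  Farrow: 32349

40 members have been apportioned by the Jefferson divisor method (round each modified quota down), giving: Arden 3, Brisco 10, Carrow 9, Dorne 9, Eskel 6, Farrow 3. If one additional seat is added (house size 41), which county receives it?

Priority for the next seat is population ÷ (current seats + 1).
Priorities: Arden 8233.500, Brisco 7652.000, Carrow 7833.400, Dorne 7689.000, Eskel 7698.000, Farrow 8087.250.
Highest priority: Arden.

Arden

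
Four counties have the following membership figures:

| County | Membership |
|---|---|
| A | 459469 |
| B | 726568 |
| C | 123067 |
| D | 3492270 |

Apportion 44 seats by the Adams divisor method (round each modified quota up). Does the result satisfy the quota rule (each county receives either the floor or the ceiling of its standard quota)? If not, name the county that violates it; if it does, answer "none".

Standard quotas: A 4.211, B 6.658, C 1.128, D 32.003.
Adams allocation: A 4, B 7, C 2, D 31.
D has quota 32.003 (lower 32, upper 33) but receives 31 — outside the quota interval.

D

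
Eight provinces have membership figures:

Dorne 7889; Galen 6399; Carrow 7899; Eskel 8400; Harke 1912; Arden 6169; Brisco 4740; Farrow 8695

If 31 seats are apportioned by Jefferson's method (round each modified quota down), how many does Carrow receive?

5

Standard divisor 52103/31 ≈ 1680.742; standard quotas: Dorne 4.694, Galen 3.807, Carrow 4.700, Eskel 4.998, Harke 1.138, Arden 3.670, Brisco 2.820, Farrow 5.173.
Rounding down gives 4, 3, 4, 4, 1, 3, 2, 5 = 26 seats, so the divisor must be adjusted.
With modified divisor 1560: modified quotas Dorne 5.057, Galen 4.102, Carrow 5.063, Eskel 5.385, Harke 1.226, Arden 3.954, Brisco 3.038, Farrow 5.574.
Rounding down: Dorne 5, Galen 4, Carrow 5, Eskel 5, Harke 1, Arden 3, Brisco 3, Farrow 5 (total 31).
Carrow receives 5.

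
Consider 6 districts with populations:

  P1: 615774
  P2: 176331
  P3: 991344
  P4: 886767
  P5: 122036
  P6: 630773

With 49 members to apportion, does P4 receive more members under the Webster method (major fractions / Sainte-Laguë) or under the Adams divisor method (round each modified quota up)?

Webster

Webster: P1 9, P2 2, P3 14, P4 13, P5 2, P6 9.
Adams: P1 9, P2 3, P3 14, P4 12, P5 2, P6 9.
P4 gets 13 under Webster and 12 under Adams.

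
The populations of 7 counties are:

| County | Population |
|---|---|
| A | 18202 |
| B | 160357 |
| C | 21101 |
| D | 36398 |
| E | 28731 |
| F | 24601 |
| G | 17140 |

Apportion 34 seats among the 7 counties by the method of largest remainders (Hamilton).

Standard divisor: 306530 ÷ 34 ≈ 9015.588.
Standard quotas: A 2.0189, B 17.7866, C 2.3405, D 4.0372, E 3.1868, F 2.7287, G 1.9012.
Lower quotas: A 2, B 17, C 2, D 4, E 3, F 2, G 1 (sum 31, leaving 3 seats).
Remainders in descending order: G 0.9012, B 0.7866, F 0.7287, C 0.3405, E 0.1868, D 0.0372, A 0.0189.
Largest remainders: G, B, F receive the extra seats.

A: 2; B: 18; C: 2; D: 4; E: 3; F: 3; G: 2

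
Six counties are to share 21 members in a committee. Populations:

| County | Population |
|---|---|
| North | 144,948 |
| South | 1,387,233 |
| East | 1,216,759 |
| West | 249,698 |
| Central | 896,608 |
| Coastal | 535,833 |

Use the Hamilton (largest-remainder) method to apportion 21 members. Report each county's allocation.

North=1, South=7, East=6, West=1, Central=4, Coastal=2

Total 4431079; standard divisor 4431079/21 ≈ 211003.762.
Standard quotas: North 0.6869, South 6.5744, East 5.7665, West 1.1834, Central 4.2493, Coastal 2.5394.
Lower quotas: North 0, South 6, East 5, West 1, Central 4, Coastal 2 (sum 18, leaving 3 seats).
Remainders in descending order: East 0.7665, North 0.6869, South 0.5744, Coastal 0.5394, Central 0.2493, West 0.1834.
Largest remainders: East, North, South receive the extra seats.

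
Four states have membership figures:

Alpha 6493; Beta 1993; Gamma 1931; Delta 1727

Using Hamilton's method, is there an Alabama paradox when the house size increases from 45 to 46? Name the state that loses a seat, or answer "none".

Delta

At 45 seats: Alpha 24, Beta 7, Gamma 7, Delta 7.
At 46 seats: Alpha 25, Beta 8, Gamma 7, Delta 6.
Delta drops from 7 to 6.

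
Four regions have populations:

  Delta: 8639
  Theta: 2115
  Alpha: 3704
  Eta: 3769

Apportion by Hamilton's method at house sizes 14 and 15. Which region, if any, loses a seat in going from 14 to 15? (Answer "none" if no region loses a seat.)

none

At 14 seats: Delta 7, Theta 1, Alpha 3, Eta 3.
At 15 seats: Delta 7, Theta 2, Alpha 3, Eta 3.
No region's allocation decreased.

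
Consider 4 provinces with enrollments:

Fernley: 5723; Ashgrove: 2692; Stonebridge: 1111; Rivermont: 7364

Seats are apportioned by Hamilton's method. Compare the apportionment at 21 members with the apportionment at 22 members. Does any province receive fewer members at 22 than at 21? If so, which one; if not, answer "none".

Stonebridge

At 21 seats: Fernley 7, Ashgrove 3, Stonebridge 2, Rivermont 9.
At 22 seats: Fernley 7, Ashgrove 4, Stonebridge 1, Rivermont 10.
Stonebridge drops from 2 to 1.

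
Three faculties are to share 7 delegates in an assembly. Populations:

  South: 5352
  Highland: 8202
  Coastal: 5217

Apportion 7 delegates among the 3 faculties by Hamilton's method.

The standard divisor is 18771/7 ≈ 2681.571.
Standard quotas: South 1.9958, Highland 3.0587, Coastal 1.9455.
Lower quotas: South 1, Highland 3, Coastal 1 (sum 5, leaving 2 seats).
Remainders in descending order: South 0.9958, Coastal 0.9455, Highland 0.0587.
Largest remainders: South, Coastal receive the extra seats.

South=2, Highland=3, Coastal=2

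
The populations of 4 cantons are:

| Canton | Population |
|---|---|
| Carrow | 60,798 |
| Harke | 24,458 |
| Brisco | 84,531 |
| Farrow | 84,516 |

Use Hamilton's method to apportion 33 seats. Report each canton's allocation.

Carrow 8, Harke 3, Brisco 11, Farrow 11

Total 254303; standard divisor 254303/33 ≈ 7706.152.
Standard quotas: Carrow 7.8895, Harke 3.1738, Brisco 10.9693, Farrow 10.9673.
Lower quotas: Carrow 7, Harke 3, Brisco 10, Farrow 10 (sum 30, leaving 3 seats).
Remainders in descending order: Brisco 0.9693, Farrow 0.9673, Carrow 0.8895, Harke 0.1738.
The surplus seats go to Brisco, Farrow, Carrow.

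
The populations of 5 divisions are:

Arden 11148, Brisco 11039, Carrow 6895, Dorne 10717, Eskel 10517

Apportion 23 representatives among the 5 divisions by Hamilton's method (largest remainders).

Arden=5, Brisco=5, Carrow=3, Dorne=5, Eskel=5

Total 50316; standard divisor 50316/23 ≈ 2187.652.
Standard quotas: Arden 5.0959, Brisco 5.0460, Carrow 3.1518, Dorne 4.8989, Eskel 4.8074.
Lower quotas: Arden 5, Brisco 5, Carrow 3, Dorne 4, Eskel 4 (sum 21, leaving 2 seats).
Remainders in descending order: Dorne 0.8989, Eskel 0.8074, Carrow 0.1518, Arden 0.0959, Brisco 0.0460.
The surplus seats go to Dorne, Eskel.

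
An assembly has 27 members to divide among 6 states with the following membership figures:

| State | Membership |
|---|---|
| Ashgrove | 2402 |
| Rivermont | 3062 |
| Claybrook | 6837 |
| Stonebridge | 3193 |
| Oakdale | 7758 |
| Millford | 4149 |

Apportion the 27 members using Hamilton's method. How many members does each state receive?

The standard divisor is 27401/27 ≈ 1014.852.
Standard quotas: Ashgrove 2.3668, Rivermont 3.0172, Claybrook 6.7369, Stonebridge 3.1463, Oakdale 7.6445, Millford 4.0883.
Lower quotas: Ashgrove 2, Rivermont 3, Claybrook 6, Stonebridge 3, Oakdale 7, Millford 4 (sum 25, leaving 2 seats).
Remainders in descending order: Claybrook 0.7369, Oakdale 0.6445, Ashgrove 0.3668, Stonebridge 0.1463, Millford 0.0883, Rivermont 0.0172.
Largest remainders: Claybrook, Oakdale receive the extra seats.

Ashgrove 2; Rivermont 3; Claybrook 7; Stonebridge 3; Oakdale 8; Millford 4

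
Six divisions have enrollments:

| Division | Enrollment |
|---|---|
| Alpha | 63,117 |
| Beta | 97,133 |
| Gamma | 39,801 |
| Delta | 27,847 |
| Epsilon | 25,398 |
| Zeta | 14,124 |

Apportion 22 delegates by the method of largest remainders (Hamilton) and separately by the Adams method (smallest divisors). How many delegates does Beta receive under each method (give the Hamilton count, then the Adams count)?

Hamilton: Alpha 5, Beta 8, Gamma 3, Delta 3, Epsilon 2, Zeta 1.
Adams: Alpha 5, Beta 7, Gamma 3, Delta 3, Epsilon 2, Zeta 2.
Beta gets 8 under Hamilton and 7 under Adams.

8 and 7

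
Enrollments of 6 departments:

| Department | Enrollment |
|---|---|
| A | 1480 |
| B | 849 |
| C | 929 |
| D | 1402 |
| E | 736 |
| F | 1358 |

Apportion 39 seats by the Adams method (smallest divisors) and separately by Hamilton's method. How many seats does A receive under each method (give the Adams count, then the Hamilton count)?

Adams: A 8, B 5, C 6, D 8, E 4, F 8.
Hamilton: A 9, B 5, C 5, D 8, E 4, F 8.
A gets 8 under Adams and 9 under Hamilton.

8 and 9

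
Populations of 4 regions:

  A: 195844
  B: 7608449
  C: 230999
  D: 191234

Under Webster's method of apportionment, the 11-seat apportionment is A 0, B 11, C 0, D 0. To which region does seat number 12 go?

Priority for the next seat is population ÷ (current seats + 0.5).
Priorities: A 391688.000, B 661604.261, C 461998.000, D 382468.000.
Highest priority: B.

B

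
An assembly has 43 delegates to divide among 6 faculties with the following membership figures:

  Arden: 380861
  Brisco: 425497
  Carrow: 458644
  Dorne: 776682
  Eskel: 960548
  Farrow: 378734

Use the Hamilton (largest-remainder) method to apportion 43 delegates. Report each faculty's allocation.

Arden: 5, Brisco: 5, Carrow: 6, Dorne: 10, Eskel: 12, Farrow: 5

Standard divisor: 3380966 ÷ 43 ≈ 78627.116.
Standard quotas: Arden 4.8439, Brisco 5.4116, Carrow 5.8332, Dorne 9.8780, Eskel 12.2165, Farrow 4.8168.
Lower quotas: Arden 4, Brisco 5, Carrow 5, Dorne 9, Eskel 12, Farrow 4 (sum 39, leaving 4 seats).
Remainders in descending order: Dorne 0.8780, Arden 0.8439, Carrow 0.8332, Farrow 0.8168, Brisco 0.4116, Eskel 0.2165.
The surplus seats go to Dorne, Arden, Carrow, Farrow.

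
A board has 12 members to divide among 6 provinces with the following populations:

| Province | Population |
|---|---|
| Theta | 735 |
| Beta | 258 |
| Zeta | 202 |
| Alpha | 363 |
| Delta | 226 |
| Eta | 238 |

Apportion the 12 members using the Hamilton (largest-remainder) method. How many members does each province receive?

Total 2022; standard divisor 2022/12 ≈ 168.5.
Standard quotas: Theta 4.362, Beta 1.531, Zeta 1.199, Alpha 2.154, Delta 1.341, Eta 1.412.
Lower quotas: Theta 4, Beta 1, Zeta 1, Alpha 2, Delta 1, Eta 1 (sum 10, leaving 2 seats).
Remainders in descending order: Beta 0.531, Eta 0.412, Theta 0.362, Delta 0.341, Zeta 0.199, Alpha 0.154.
The surplus seats go to Beta, Eta.

Theta 4; Beta 2; Zeta 1; Alpha 2; Delta 1; Eta 2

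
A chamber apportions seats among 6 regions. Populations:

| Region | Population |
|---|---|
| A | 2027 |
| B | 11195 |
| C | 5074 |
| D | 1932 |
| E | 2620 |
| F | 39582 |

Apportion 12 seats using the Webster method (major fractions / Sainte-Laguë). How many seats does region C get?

Standard divisor 62430/12 ≈ 5202.5; standard quotas: A 0.390, B 2.152, C 0.975, D 0.371, E 0.504, F 7.608.
Rounding to the nearest integer gives A 0, B 2, C 1, D 0, E 1, F 8 — total 12, matching the house size, so no adjustment is needed.
C receives 1.

1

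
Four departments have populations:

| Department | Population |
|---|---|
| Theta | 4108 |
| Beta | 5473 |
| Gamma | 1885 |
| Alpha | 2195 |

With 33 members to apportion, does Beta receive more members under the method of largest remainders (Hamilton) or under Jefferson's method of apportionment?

Jefferson

Hamilton: Theta 10, Beta 13, Gamma 5, Alpha 5.
Jefferson: Theta 10, Beta 14, Gamma 4, Alpha 5.
Beta gets 13 under Hamilton and 14 under Jefferson.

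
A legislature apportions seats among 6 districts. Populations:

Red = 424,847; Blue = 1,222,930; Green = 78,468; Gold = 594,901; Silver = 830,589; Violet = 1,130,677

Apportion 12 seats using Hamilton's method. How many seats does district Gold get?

2

The standard divisor is 4282412/12 ≈ 356867.667.
Standard quotas: Red 1.1905, Blue 3.4268, Green 0.2199, Gold 1.6670, Silver 2.3274, Violet 3.1683.
Lower quotas: Red 1, Blue 3, Green 0, Gold 1, Silver 2, Violet 3 (sum 10, leaving 2 seats).
Remainders in descending order: Gold 0.6670, Blue 0.4268, Silver 0.3274, Green 0.2199, Red 0.1905, Violet 0.1683.
Largest remainders: Gold, Blue receive the extra seats.
Gold receives 2.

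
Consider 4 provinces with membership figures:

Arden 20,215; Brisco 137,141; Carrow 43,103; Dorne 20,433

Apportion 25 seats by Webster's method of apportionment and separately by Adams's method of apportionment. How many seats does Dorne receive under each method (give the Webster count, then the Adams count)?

2 and 3

Webster: Arden 2, Brisco 16, Carrow 5, Dorne 2.
Adams: Arden 3, Brisco 14, Carrow 5, Dorne 3.
Dorne gets 2 under Webster and 3 under Adams.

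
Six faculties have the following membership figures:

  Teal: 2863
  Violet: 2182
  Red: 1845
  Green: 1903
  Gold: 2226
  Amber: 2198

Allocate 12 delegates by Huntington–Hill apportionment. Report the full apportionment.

With divisor 1237: modified quotas Teal 2.314, Violet 1.764, Red 1.492, Green 1.538, Gold 1.800, Amber 1.777.
Geometric-mean thresholds: Teal √(2·3)=2.449, Violet √(1·2)=1.414, Red √(1·2)=1.414, Green √(1·2)=1.414, Gold √(1·2)=1.414, Amber √(1·2)=1.414.
Each quota rounded against its threshold gives Teal 2, Violet 2, Red 2, Green 2, Gold 2, Amber 2 (total 12).

Teal: 2; Violet: 2; Red: 2; Green: 2; Gold: 2; Amber: 2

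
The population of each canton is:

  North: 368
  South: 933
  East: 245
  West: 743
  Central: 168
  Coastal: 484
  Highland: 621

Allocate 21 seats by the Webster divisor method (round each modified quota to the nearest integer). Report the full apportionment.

North 2, South 6, East 1, West 4, Central 1, Coastal 3, Highland 4

Standard divisor 3562/21 ≈ 169.619; standard quotas: North 2.170, South 5.501, East 1.444, West 4.380, Central 0.990, Coastal 2.853, Highland 3.661.
Rounding to the nearest integer gives North 2, South 6, East 1, West 4, Central 1, Coastal 3, Highland 4 — total 21, matching the house size, so no adjustment is needed.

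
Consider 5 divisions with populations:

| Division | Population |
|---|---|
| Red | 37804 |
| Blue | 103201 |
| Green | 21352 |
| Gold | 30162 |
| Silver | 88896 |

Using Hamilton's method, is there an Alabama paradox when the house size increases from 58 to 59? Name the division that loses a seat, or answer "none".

Green

At 58 seats: Red 8, Blue 21, Green 5, Gold 6, Silver 18.
At 59 seats: Red 8, Blue 22, Green 4, Gold 6, Silver 19.
Green drops from 5 to 4.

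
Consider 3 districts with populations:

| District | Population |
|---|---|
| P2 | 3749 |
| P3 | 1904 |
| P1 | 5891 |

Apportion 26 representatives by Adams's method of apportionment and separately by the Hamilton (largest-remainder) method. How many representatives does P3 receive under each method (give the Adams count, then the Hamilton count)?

5 and 4

Adams: P2 8, P3 5, P1 13.
Hamilton: P2 9, P3 4, P1 13.
P3 gets 5 under Adams and 4 under Hamilton.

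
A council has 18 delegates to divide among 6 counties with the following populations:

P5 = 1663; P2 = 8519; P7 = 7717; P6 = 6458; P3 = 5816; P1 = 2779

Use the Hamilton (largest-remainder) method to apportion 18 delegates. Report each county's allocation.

P5 1, P2 5, P7 4, P6 4, P3 3, P1 1

The standard divisor is 32952/18 ≈ 1830.667.
Standard quotas: P5 0.9084, P2 4.6535, P7 4.2154, P6 3.5277, P3 3.1770, P1 1.5180.
Lower quotas: P5 0, P2 4, P7 4, P6 3, P3 3, P1 1 (sum 15, leaving 3 seats).
Remainders in descending order: P5 0.9084, P2 0.6535, P6 0.5277, P1 0.5180, P7 0.2154, P3 0.1770.
The surplus seats go to P5, P2, P6.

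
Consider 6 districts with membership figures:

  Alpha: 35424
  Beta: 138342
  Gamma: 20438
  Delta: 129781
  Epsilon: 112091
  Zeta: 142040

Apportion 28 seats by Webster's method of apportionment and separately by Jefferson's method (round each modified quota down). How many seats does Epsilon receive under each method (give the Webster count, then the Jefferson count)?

Webster: Alpha 2, Beta 7, Gamma 1, Delta 6, Epsilon 5, Zeta 7.
Jefferson: Alpha 1, Beta 7, Gamma 1, Delta 6, Epsilon 6, Zeta 7.
Epsilon gets 5 under Webster and 6 under Jefferson.

5 and 6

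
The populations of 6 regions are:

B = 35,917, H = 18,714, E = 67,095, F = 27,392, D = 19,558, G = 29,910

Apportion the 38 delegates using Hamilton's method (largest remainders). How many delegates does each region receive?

B: 7, H: 3, E: 13, F: 5, D: 4, G: 6

Total 198586; standard divisor 198586/38 ≈ 5225.947.
Standard quotas: B 6.8728, H 3.5810, E 12.8388, F 5.2415, D 3.7425, G 5.7234.
Lower quotas: B 6, H 3, E 12, F 5, D 3, G 5 (sum 34, leaving 4 seats).
Remainders in descending order: B 0.8728, E 0.8388, D 0.7425, G 0.7234, H 0.5810, F 0.2415.
Largest remainders: B, E, D, G receive the extra seats.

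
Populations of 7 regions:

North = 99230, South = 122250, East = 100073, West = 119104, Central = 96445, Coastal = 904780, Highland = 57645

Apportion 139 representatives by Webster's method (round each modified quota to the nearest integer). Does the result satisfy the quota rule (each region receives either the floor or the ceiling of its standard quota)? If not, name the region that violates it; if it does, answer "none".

Standard quotas: North 9.198, South 11.332, East 9.276, West 11.040, Central 8.940, Coastal 83.869, Highland 5.343.
Webster allocation: North 9, South 11, East 9, West 11, Central 9, Coastal 85, Highland 5.
Coastal has quota 83.869 (lower 83, upper 84) but receives 85 — outside the quota interval.

Coastal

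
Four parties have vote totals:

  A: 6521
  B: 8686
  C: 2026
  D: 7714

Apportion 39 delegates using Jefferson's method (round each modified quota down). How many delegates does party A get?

10

Standard divisor 24947/39 ≈ 639.667; standard quotas: A 10.194, B 13.579, C 3.167, D 12.059.
Rounding down gives 10, 13, 3, 12 = 38 seats, so the divisor must be adjusted.
With modified divisor 600: modified quotas A 10.868, B 14.477, C 3.377, D 12.857.
Rounding down: A 10, B 14, C 3, D 12 (total 39).
A receives 10.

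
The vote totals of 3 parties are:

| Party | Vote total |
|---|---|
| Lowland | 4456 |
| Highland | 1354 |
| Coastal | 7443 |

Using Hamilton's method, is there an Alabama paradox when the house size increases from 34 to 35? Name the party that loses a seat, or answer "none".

At 34 seats: Lowland 11, Highland 4, Coastal 19.
At 35 seats: Lowland 12, Highland 3, Coastal 20.
Highland drops from 4 to 3.

Highland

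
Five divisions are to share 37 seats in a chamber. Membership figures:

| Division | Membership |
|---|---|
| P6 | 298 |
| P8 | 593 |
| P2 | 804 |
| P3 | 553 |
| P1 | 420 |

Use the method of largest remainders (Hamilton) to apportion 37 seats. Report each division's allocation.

P6: 4, P8: 8, P2: 11, P3: 8, P1: 6

Standard divisor: 2668 ÷ 37 ≈ 72.108.
Standard quotas: P6 4.133, P8 8.224, P2 11.150, P3 7.669, P1 5.825.
Lower quotas: P6 4, P8 8, P2 11, P3 7, P1 5 (sum 35, leaving 2 seats).
Remainders in descending order: P1 0.825, P3 0.669, P8 0.224, P2 0.150, P6 0.133.
The surplus seats go to P1, P3.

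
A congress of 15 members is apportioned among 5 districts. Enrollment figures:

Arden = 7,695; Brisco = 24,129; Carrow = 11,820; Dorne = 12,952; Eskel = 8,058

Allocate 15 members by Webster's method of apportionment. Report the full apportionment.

Standard divisor 64654/15 ≈ 4310.267; standard quotas: Arden 1.785, Brisco 5.598, Carrow 2.742, Dorne 3.005, Eskel 1.869.
Rounding to the nearest integer gives 2, 6, 3, 3, 2 = 16 seats, so the divisor must be adjusted.
With modified divisor 4600: modified quotas Arden 1.673, Brisco 5.245, Carrow 2.570, Dorne 2.816, Eskel 1.752.
Rounding to the nearest integer: Arden 2, Brisco 5, Carrow 3, Dorne 3, Eskel 2 (total 15).

Arden: 2, Brisco: 5, Carrow: 3, Dorne: 3, Eskel: 2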